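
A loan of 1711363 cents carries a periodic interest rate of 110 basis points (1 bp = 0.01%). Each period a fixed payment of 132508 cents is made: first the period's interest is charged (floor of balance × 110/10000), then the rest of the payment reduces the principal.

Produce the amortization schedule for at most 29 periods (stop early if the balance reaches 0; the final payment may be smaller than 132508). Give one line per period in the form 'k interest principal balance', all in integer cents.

1 18824 113684 1597679
2 17574 114934 1482745
3 16310 116198 1366547
4 15032 117476 1249071
5 13739 118769 1130302
6 12433 120075 1010227
7 11112 121396 888831
8 9777 122731 766100
9 8427 124081 642019
10 7062 125446 516573
11 5682 126826 389747
12 4287 128221 261526
13 2876 129632 131894
14 1450 131058 836
15 9 836 0

1. interest=⌊1711363·110/10000⌋=18824; principal=132508-18824=113684; balance=1711363-113684=1597679
2. interest=⌊1597679·110/10000⌋=17574; principal=132508-17574=114934; balance=1597679-114934=1482745
3. interest=⌊1482745·110/10000⌋=16310; principal=132508-16310=116198; balance=1482745-116198=1366547
4. interest=⌊1366547·110/10000⌋=15032; principal=132508-15032=117476; balance=1366547-117476=1249071
5. interest=⌊1249071·110/10000⌋=13739; principal=132508-13739=118769; balance=1249071-118769=1130302
6. interest=⌊1130302·110/10000⌋=12433; principal=132508-12433=120075; balance=1130302-120075=1010227
7. interest=⌊1010227·110/10000⌋=11112; principal=132508-11112=121396; balance=1010227-121396=888831
8. interest=⌊888831·110/10000⌋=9777; principal=132508-9777=122731; balance=888831-122731=766100
9. interest=⌊766100·110/10000⌋=8427; principal=132508-8427=124081; balance=766100-124081=642019
10. interest=⌊642019·110/10000⌋=7062; principal=132508-7062=125446; balance=642019-125446=516573
11. interest=⌊516573·110/10000⌋=5682; principal=132508-5682=126826; balance=516573-126826=389747
12. interest=⌊389747·110/10000⌋=4287; principal=132508-4287=128221; balance=389747-128221=261526
13. interest=⌊261526·110/10000⌋=2876; principal=132508-2876=129632; balance=261526-129632=131894
14. interest=⌊131894·110/10000⌋=1450; principal=132508-1450=131058; balance=131894-131058=836
15. interest=⌊836·110/10000⌋=9; principal=min(132508-9,836)=836; balance=836-836=0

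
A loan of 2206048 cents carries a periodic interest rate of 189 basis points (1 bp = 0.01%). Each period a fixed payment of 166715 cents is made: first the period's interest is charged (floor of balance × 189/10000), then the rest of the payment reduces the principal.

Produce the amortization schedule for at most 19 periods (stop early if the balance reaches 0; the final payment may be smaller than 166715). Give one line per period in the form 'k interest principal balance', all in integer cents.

1 41694 125021 2081027
2 39331 127384 1953643
3 36923 129792 1823851
4 34470 132245 1691606
5 31971 134744 1556862
6 29424 137291 1419571
7 26829 139886 1279685
8 24186 142529 1137156
9 21492 145223 991933
10 18747 147968 843965
11 15950 150765 693200
12 13101 153614 539586
13 10198 156517 383069
14 7240 159475 223594
15 4225 162490 61104
16 1154 61104 0

1. interest=⌊2206048·189/10000⌋=41694; principal=166715-41694=125021; balance=2206048-125021=2081027
2. interest=⌊2081027·189/10000⌋=39331; principal=166715-39331=127384; balance=2081027-127384=1953643
3. interest=⌊1953643·189/10000⌋=36923; principal=166715-36923=129792; balance=1953643-129792=1823851
4. interest=⌊1823851·189/10000⌋=34470; principal=166715-34470=132245; balance=1823851-132245=1691606
5. interest=⌊1691606·189/10000⌋=31971; principal=166715-31971=134744; balance=1691606-134744=1556862
6. interest=⌊1556862·189/10000⌋=29424; principal=166715-29424=137291; balance=1556862-137291=1419571
7. interest=⌊1419571·189/10000⌋=26829; principal=166715-26829=139886; balance=1419571-139886=1279685
8. interest=⌊1279685·189/10000⌋=24186; principal=166715-24186=142529; balance=1279685-142529=1137156
9. interest=⌊1137156·189/10000⌋=21492; principal=166715-21492=145223; balance=1137156-145223=991933
10. interest=⌊991933·189/10000⌋=18747; principal=166715-18747=147968; balance=991933-147968=843965
11. interest=⌊843965·189/10000⌋=15950; principal=166715-15950=150765; balance=843965-150765=693200
12. interest=⌊693200·189/10000⌋=13101; principal=166715-13101=153614; balance=693200-153614=539586
13. interest=⌊539586·189/10000⌋=10198; principal=166715-10198=156517; balance=539586-156517=383069
14. interest=⌊383069·189/10000⌋=7240; principal=166715-7240=159475; balance=383069-159475=223594
15. interest=⌊223594·189/10000⌋=4225; principal=166715-4225=162490; balance=223594-162490=61104
16. interest=⌊61104·189/10000⌋=1154; principal=min(166715-1154,61104)=61104; balance=61104-61104=0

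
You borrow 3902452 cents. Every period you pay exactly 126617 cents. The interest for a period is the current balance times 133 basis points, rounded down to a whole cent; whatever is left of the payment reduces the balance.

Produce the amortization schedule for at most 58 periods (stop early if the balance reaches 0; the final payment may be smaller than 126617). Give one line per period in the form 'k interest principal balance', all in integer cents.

1 51902 74715 3827737
2 50908 75709 3752028
3 49901 76716 3675312
4 48881 77736 3597576
5 47847 78770 3518806
6 46800 79817 3438989
7 45738 80879 3358110
8 44662 81955 3276155
9 43572 83045 3193110
10 42468 84149 3108961
11 41349 85268 3023693
12 40215 86402 2937291
13 39065 87552 2849739
14 37901 88716 2761023
15 36721 89896 2671127
16 35525 91092 2580035
17 34314 92303 2487732
18 33086 93531 2394201
19 31842 94775 2299426
20 30582 96035 2203391
21 29305 97312 2106079
22 28010 98607 2007472
23 26699 99918 1907554
24 25370 101247 1806307
25 24023 102594 1703713
26 22659 103958 1599755
27 21276 105341 1494414
28 19875 106742 1387672
29 18456 108161 1279511
30 17017 109600 1169911
31 15559 111058 1058853
32 14082 112535 946318
33 12586 114031 832287
34 11069 115548 716739
35 9532 117085 599654
36 7975 118642 481012
37 6397 120220 360792
38 4798 121819 238973
39 3178 123439 115534
40 1536 115534 0

1. interest=⌊3902452·133/10000⌋=51902; principal=126617-51902=74715; balance=3902452-74715=3827737
2. interest=⌊3827737·133/10000⌋=50908; principal=126617-50908=75709; balance=3827737-75709=3752028
3. interest=⌊3752028·133/10000⌋=49901; principal=126617-49901=76716; balance=3752028-76716=3675312
4. interest=⌊3675312·133/10000⌋=48881; principal=126617-48881=77736; balance=3675312-77736=3597576
5. interest=⌊3597576·133/10000⌋=47847; principal=126617-47847=78770; balance=3597576-78770=3518806
6. interest=⌊3518806·133/10000⌋=46800; principal=126617-46800=79817; balance=3518806-79817=3438989
7. interest=⌊3438989·133/10000⌋=45738; principal=126617-45738=80879; balance=3438989-80879=3358110
8. interest=⌊3358110·133/10000⌋=44662; principal=126617-44662=81955; balance=3358110-81955=3276155
9. interest=⌊3276155·133/10000⌋=43572; principal=126617-43572=83045; balance=3276155-83045=3193110
10. interest=⌊3193110·133/10000⌋=42468; principal=126617-42468=84149; balance=3193110-84149=3108961
11. interest=⌊3108961·133/10000⌋=41349; principal=126617-41349=85268; balance=3108961-85268=3023693
12. interest=⌊3023693·133/10000⌋=40215; principal=126617-40215=86402; balance=3023693-86402=2937291
13. interest=⌊2937291·133/10000⌋=39065; principal=126617-39065=87552; balance=2937291-87552=2849739
14. interest=⌊2849739·133/10000⌋=37901; principal=126617-37901=88716; balance=2849739-88716=2761023
15. interest=⌊2761023·133/10000⌋=36721; principal=126617-36721=89896; balance=2761023-89896=2671127
16. interest=⌊2671127·133/10000⌋=35525; principal=126617-35525=91092; balance=2671127-91092=2580035
17. interest=⌊2580035·133/10000⌋=34314; principal=126617-34314=92303; balance=2580035-92303=2487732
18. interest=⌊2487732·133/10000⌋=33086; principal=126617-33086=93531; balance=2487732-93531=2394201
19. interest=⌊2394201·133/10000⌋=31842; principal=126617-31842=94775; balance=2394201-94775=2299426
20. interest=⌊2299426·133/10000⌋=30582; principal=126617-30582=96035; balance=2299426-96035=2203391
21. interest=⌊2203391·133/10000⌋=29305; principal=126617-29305=97312; balance=2203391-97312=2106079
22. interest=⌊2106079·133/10000⌋=28010; principal=126617-28010=98607; balance=2106079-98607=2007472
23. interest=⌊2007472·133/10000⌋=26699; principal=126617-26699=99918; balance=2007472-99918=1907554
24. interest=⌊1907554·133/10000⌋=25370; principal=126617-25370=101247; balance=1907554-101247=1806307
25. interest=⌊1806307·133/10000⌋=24023; principal=126617-24023=102594; balance=1806307-102594=1703713
26. interest=⌊1703713·133/10000⌋=22659; principal=126617-22659=103958; balance=1703713-103958=1599755
27. interest=⌊1599755·133/10000⌋=21276; principal=126617-21276=105341; balance=1599755-105341=1494414
28. interest=⌊1494414·133/10000⌋=19875; principal=126617-19875=106742; balance=1494414-106742=1387672
29. interest=⌊1387672·133/10000⌋=18456; principal=126617-18456=108161; balance=1387672-108161=1279511
30. interest=⌊1279511·133/10000⌋=17017; principal=126617-17017=109600; balance=1279511-109600=1169911
31. interest=⌊1169911·133/10000⌋=15559; principal=126617-15559=111058; balance=1169911-111058=1058853
32. interest=⌊1058853·133/10000⌋=14082; principal=126617-14082=112535; balance=1058853-112535=946318
33. interest=⌊946318·133/10000⌋=12586; principal=126617-12586=114031; balance=946318-114031=832287
34. interest=⌊832287·133/10000⌋=11069; principal=126617-11069=115548; balance=832287-115548=716739
35. interest=⌊716739·133/10000⌋=9532; principal=126617-9532=117085; balance=716739-117085=599654
36. interest=⌊599654·133/10000⌋=7975; principal=126617-7975=118642; balance=599654-118642=481012
37. interest=⌊481012·133/10000⌋=6397; principal=126617-6397=120220; balance=481012-120220=360792
38. interest=⌊360792·133/10000⌋=4798; principal=126617-4798=121819; balance=360792-121819=238973
39. interest=⌊238973·133/10000⌋=3178; principal=126617-3178=123439; balance=238973-123439=115534
40. interest=⌊115534·133/10000⌋=1536; principal=min(126617-1536,115534)=115534; balance=115534-115534=0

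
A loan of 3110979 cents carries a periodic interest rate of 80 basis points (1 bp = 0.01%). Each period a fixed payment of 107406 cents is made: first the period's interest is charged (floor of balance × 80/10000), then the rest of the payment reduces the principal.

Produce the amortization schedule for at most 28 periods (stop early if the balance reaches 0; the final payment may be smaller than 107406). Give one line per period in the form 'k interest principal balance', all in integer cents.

1. interest=⌊3110979·80/10000⌋=24887; principal=107406-24887=82519; balance=3110979-82519=3028460
2. interest=⌊3028460·80/10000⌋=24227; principal=107406-24227=83179; balance=3028460-83179=2945281
3. interest=⌊2945281·80/10000⌋=23562; principal=107406-23562=83844; balance=2945281-83844=2861437
4. interest=⌊2861437·80/10000⌋=22891; principal=107406-22891=84515; balance=2861437-84515=2776922
5. interest=⌊2776922·80/10000⌋=22215; principal=107406-22215=85191; balance=2776922-85191=2691731
6. interest=⌊2691731·80/10000⌋=21533; principal=107406-21533=85873; balance=2691731-85873=2605858
7. interest=⌊2605858·80/10000⌋=20846; principal=107406-20846=86560; balance=2605858-86560=2519298
8. interest=⌊2519298·80/10000⌋=20154; principal=107406-20154=87252; balance=2519298-87252=2432046
9. interest=⌊2432046·80/10000⌋=19456; principal=107406-19456=87950; balance=2432046-87950=2344096
10. interest=⌊2344096·80/10000⌋=18752; principal=107406-18752=88654; balance=2344096-88654=2255442
11. interest=⌊2255442·80/10000⌋=18043; principal=107406-18043=89363; balance=2255442-89363=2166079
12. interest=⌊2166079·80/10000⌋=17328; principal=107406-17328=90078; balance=2166079-90078=2076001
13. interest=⌊2076001·80/10000⌋=16608; principal=107406-16608=90798; balance=2076001-90798=1985203
14. interest=⌊1985203·80/10000⌋=15881; principal=107406-15881=91525; balance=1985203-91525=1893678
15. interest=⌊1893678·80/10000⌋=15149; principal=107406-15149=92257; balance=1893678-92257=1801421
16. interest=⌊1801421·80/10000⌋=14411; principal=107406-14411=92995; balance=1801421-92995=1708426
17. interest=⌊1708426·80/10000⌋=13667; principal=107406-13667=93739; balance=1708426-93739=1614687
18. interest=⌊1614687·80/10000⌋=12917; principal=107406-12917=94489; balance=1614687-94489=1520198
19. interest=⌊1520198·80/10000⌋=12161; principal=107406-12161=95245; balance=1520198-95245=1424953
20. interest=⌊1424953·80/10000⌋=11399; principal=107406-11399=96007; balance=1424953-96007=1328946
21. interest=⌊1328946·80/10000⌋=10631; principal=107406-10631=96775; balance=1328946-96775=1232171
22. interest=⌊1232171·80/10000⌋=9857; principal=107406-9857=97549; balance=1232171-97549=1134622
23. interest=⌊1134622·80/10000⌋=9076; principal=107406-9076=98330; balance=1134622-98330=1036292
24. interest=⌊1036292·80/10000⌋=8290; principal=107406-8290=99116; balance=1036292-99116=937176
25. interest=⌊937176·80/10000⌋=7497; principal=107406-7497=99909; balance=937176-99909=837267
26. interest=⌊837267·80/10000⌋=6698; principal=107406-6698=100708; balance=837267-100708=736559
27. interest=⌊736559·80/10000⌋=5892; principal=107406-5892=101514; balance=736559-101514=635045
28. interest=⌊635045·80/10000⌋=5080; principal=107406-5080=102326; balance=635045-102326=532719

1 24887 82519 3028460
2 24227 83179 2945281
3 23562 83844 2861437
4 22891 84515 2776922
5 22215 85191 2691731
6 21533 85873 2605858
7 20846 86560 2519298
8 20154 87252 2432046
9 19456 87950 2344096
10 18752 88654 2255442
11 18043 89363 2166079
12 17328 90078 2076001
13 16608 90798 1985203
14 15881 91525 1893678
15 15149 92257 1801421
16 14411 92995 1708426
17 13667 93739 1614687
18 12917 94489 1520198
19 12161 95245 1424953
20 11399 96007 1328946
21 10631 96775 1232171
22 9857 97549 1134622
23 9076 98330 1036292
24 8290 99116 937176
25 7497 99909 837267
26 6698 100708 736559
27 5892 101514 635045
28 5080 102326 532719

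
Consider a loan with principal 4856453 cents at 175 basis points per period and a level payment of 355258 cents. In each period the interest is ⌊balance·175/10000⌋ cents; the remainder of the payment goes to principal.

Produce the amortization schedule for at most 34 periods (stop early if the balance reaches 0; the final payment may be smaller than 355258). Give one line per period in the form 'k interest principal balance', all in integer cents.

1. interest=⌊4856453·175/10000⌋=84987; principal=355258-84987=270271; balance=4856453-270271=4586182
2. interest=⌊4586182·175/10000⌋=80258; principal=355258-80258=275000; balance=4586182-275000=4311182
3. interest=⌊4311182·175/10000⌋=75445; principal=355258-75445=279813; balance=4311182-279813=4031369
4. interest=⌊4031369·175/10000⌋=70548; principal=355258-70548=284710; balance=4031369-284710=3746659
5. interest=⌊3746659·175/10000⌋=65566; principal=355258-65566=289692; balance=3746659-289692=3456967
6. interest=⌊3456967·175/10000⌋=60496; principal=355258-60496=294762; balance=3456967-294762=3162205
7. interest=⌊3162205·175/10000⌋=55338; principal=355258-55338=299920; balance=3162205-299920=2862285
8. interest=⌊2862285·175/10000⌋=50089; principal=355258-50089=305169; balance=2862285-305169=2557116
9. interest=⌊2557116·175/10000⌋=44749; principal=355258-44749=310509; balance=2557116-310509=2246607
10. interest=⌊2246607·175/10000⌋=39315; principal=355258-39315=315943; balance=2246607-315943=1930664
11. interest=⌊1930664·175/10000⌋=33786; principal=355258-33786=321472; balance=1930664-321472=1609192
12. interest=⌊1609192·175/10000⌋=28160; principal=355258-28160=327098; balance=1609192-327098=1282094
13. interest=⌊1282094·175/10000⌋=22436; principal=355258-22436=332822; balance=1282094-332822=949272
14. interest=⌊949272·175/10000⌋=16612; principal=355258-16612=338646; balance=949272-338646=610626
15. interest=⌊610626·175/10000⌋=10685; principal=355258-10685=344573; balance=610626-344573=266053
16. interest=⌊266053·175/10000⌋=4655; principal=min(355258-4655,266053)=266053; balance=266053-266053=0

1 84987 270271 4586182
2 80258 275000 4311182
3 75445 279813 4031369
4 70548 284710 3746659
5 65566 289692 3456967
6 60496 294762 3162205
7 55338 299920 2862285
8 50089 305169 2557116
9 44749 310509 2246607
10 39315 315943 1930664
11 33786 321472 1609192
12 28160 327098 1282094
13 22436 332822 949272
14 16612 338646 610626
15 10685 344573 266053
16 4655 266053 0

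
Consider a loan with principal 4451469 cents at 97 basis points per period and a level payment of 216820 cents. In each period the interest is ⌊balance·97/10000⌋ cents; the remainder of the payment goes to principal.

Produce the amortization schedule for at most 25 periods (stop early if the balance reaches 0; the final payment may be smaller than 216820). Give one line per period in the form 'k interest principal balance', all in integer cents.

1 43179 173641 4277828
2 41494 175326 4102502
3 39794 177026 3925476
4 38077 178743 3746733
5 36343 180477 3566256
6 34592 182228 3384028
7 32825 183995 3200033
8 31040 185780 3014253
9 29238 187582 2826671
10 27418 189402 2637269
11 25581 191239 2446030
12 23726 193094 2252936
13 21853 194967 2057969
14 19962 196858 1861111
15 18052 198768 1662343
16 16124 200696 1461647
17 14177 202643 1259004
18 12212 204608 1054396
19 10227 206593 847803
20 8223 208597 639206
21 6200 210620 428586
22 4157 212663 215923
23 2094 214726 1197
24 11 1197 0

1. interest=⌊4451469·97/10000⌋=43179; principal=216820-43179=173641; balance=4451469-173641=4277828
2. interest=⌊4277828·97/10000⌋=41494; principal=216820-41494=175326; balance=4277828-175326=4102502
3. interest=⌊4102502·97/10000⌋=39794; principal=216820-39794=177026; balance=4102502-177026=3925476
4. interest=⌊3925476·97/10000⌋=38077; principal=216820-38077=178743; balance=3925476-178743=3746733
5. interest=⌊3746733·97/10000⌋=36343; principal=216820-36343=180477; balance=3746733-180477=3566256
6. interest=⌊3566256·97/10000⌋=34592; principal=216820-34592=182228; balance=3566256-182228=3384028
7. interest=⌊3384028·97/10000⌋=32825; principal=216820-32825=183995; balance=3384028-183995=3200033
8. interest=⌊3200033·97/10000⌋=31040; principal=216820-31040=185780; balance=3200033-185780=3014253
9. interest=⌊3014253·97/10000⌋=29238; principal=216820-29238=187582; balance=3014253-187582=2826671
10. interest=⌊2826671·97/10000⌋=27418; principal=216820-27418=189402; balance=2826671-189402=2637269
11. interest=⌊2637269·97/10000⌋=25581; principal=216820-25581=191239; balance=2637269-191239=2446030
12. interest=⌊2446030·97/10000⌋=23726; principal=216820-23726=193094; balance=2446030-193094=2252936
13. interest=⌊2252936·97/10000⌋=21853; principal=216820-21853=194967; balance=2252936-194967=2057969
14. interest=⌊2057969·97/10000⌋=19962; principal=216820-19962=196858; balance=2057969-196858=1861111
15. interest=⌊1861111·97/10000⌋=18052; principal=216820-18052=198768; balance=1861111-198768=1662343
16. interest=⌊1662343·97/10000⌋=16124; principal=216820-16124=200696; balance=1662343-200696=1461647
17. interest=⌊1461647·97/10000⌋=14177; principal=216820-14177=202643; balance=1461647-202643=1259004
18. interest=⌊1259004·97/10000⌋=12212; principal=216820-12212=204608; balance=1259004-204608=1054396
19. interest=⌊1054396·97/10000⌋=10227; principal=216820-10227=206593; balance=1054396-206593=847803
20. interest=⌊847803·97/10000⌋=8223; principal=216820-8223=208597; balance=847803-208597=639206
21. interest=⌊639206·97/10000⌋=6200; principal=216820-6200=210620; balance=639206-210620=428586
22. interest=⌊428586·97/10000⌋=4157; principal=216820-4157=212663; balance=428586-212663=215923
23. interest=⌊215923·97/10000⌋=2094; principal=216820-2094=214726; balance=215923-214726=1197
24. interest=⌊1197·97/10000⌋=11; principal=min(216820-11,1197)=1197; balance=1197-1197=0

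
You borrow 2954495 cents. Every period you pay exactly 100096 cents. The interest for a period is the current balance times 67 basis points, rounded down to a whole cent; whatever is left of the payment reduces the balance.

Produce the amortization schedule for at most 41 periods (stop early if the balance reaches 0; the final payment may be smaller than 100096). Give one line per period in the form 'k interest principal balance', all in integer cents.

1. interest=⌊2954495·67/10000⌋=19795; principal=100096-19795=80301; balance=2954495-80301=2874194
2. interest=⌊2874194·67/10000⌋=19257; principal=100096-19257=80839; balance=2874194-80839=2793355
3. interest=⌊2793355·67/10000⌋=18715; principal=100096-18715=81381; balance=2793355-81381=2711974
4. interest=⌊2711974·67/10000⌋=18170; principal=100096-18170=81926; balance=2711974-81926=2630048
5. interest=⌊2630048·67/10000⌋=17621; principal=100096-17621=82475; balance=2630048-82475=2547573
6. interest=⌊2547573·67/10000⌋=17068; principal=100096-17068=83028; balance=2547573-83028=2464545
7. interest=⌊2464545·67/10000⌋=16512; principal=100096-16512=83584; balance=2464545-83584=2380961
8. interest=⌊2380961·67/10000⌋=15952; principal=100096-15952=84144; balance=2380961-84144=2296817
9. interest=⌊2296817·67/10000⌋=15388; principal=100096-15388=84708; balance=2296817-84708=2212109
10. interest=⌊2212109·67/10000⌋=14821; principal=100096-14821=85275; balance=2212109-85275=2126834
11. interest=⌊2126834·67/10000⌋=14249; principal=100096-14249=85847; balance=2126834-85847=2040987
12. interest=⌊2040987·67/10000⌋=13674; principal=100096-13674=86422; balance=2040987-86422=1954565
13. interest=⌊1954565·67/10000⌋=13095; principal=100096-13095=87001; balance=1954565-87001=1867564
14. interest=⌊1867564·67/10000⌋=12512; principal=100096-12512=87584; balance=1867564-87584=1779980
15. interest=⌊1779980·67/10000⌋=11925; principal=100096-11925=88171; balance=1779980-88171=1691809
16. interest=⌊1691809·67/10000⌋=11335; principal=100096-11335=88761; balance=1691809-88761=1603048
17. interest=⌊1603048·67/10000⌋=10740; principal=100096-10740=89356; balance=1603048-89356=1513692
18. interest=⌊1513692·67/10000⌋=10141; principal=100096-10141=89955; balance=1513692-89955=1423737
19. interest=⌊1423737·67/10000⌋=9539; principal=100096-9539=90557; balance=1423737-90557=1333180
20. interest=⌊1333180·67/10000⌋=8932; principal=100096-8932=91164; balance=1333180-91164=1242016
21. interest=⌊1242016·67/10000⌋=8321; principal=100096-8321=91775; balance=1242016-91775=1150241
22. interest=⌊1150241·67/10000⌋=7706; principal=100096-7706=92390; balance=1150241-92390=1057851
23. interest=⌊1057851·67/10000⌋=7087; principal=100096-7087=93009; balance=1057851-93009=964842
24. interest=⌊964842·67/10000⌋=6464; principal=100096-6464=93632; balance=964842-93632=871210
25. interest=⌊871210·67/10000⌋=5837; principal=100096-5837=94259; balance=871210-94259=776951
26. interest=⌊776951·67/10000⌋=5205; principal=100096-5205=94891; balance=776951-94891=682060
27. interest=⌊682060·67/10000⌋=4569; principal=100096-4569=95527; balance=682060-95527=586533
28. interest=⌊586533·67/10000⌋=3929; principal=100096-3929=96167; balance=586533-96167=490366
29. interest=⌊490366·67/10000⌋=3285; principal=100096-3285=96811; balance=490366-96811=393555
30. interest=⌊393555·67/10000⌋=2636; principal=100096-2636=97460; balance=393555-97460=296095
31. interest=⌊296095·67/10000⌋=1983; principal=100096-1983=98113; balance=296095-98113=197982
32. interest=⌊197982·67/10000⌋=1326; principal=100096-1326=98770; balance=197982-98770=99212
33. interest=⌊99212·67/10000⌋=664; principal=min(100096-664,99212)=99212; balance=99212-99212=0

1 19795 80301 2874194
2 19257 80839 2793355
3 18715 81381 2711974
4 18170 81926 2630048
5 17621 82475 2547573
6 17068 83028 2464545
7 16512 83584 2380961
8 15952 84144 2296817
9 15388 84708 2212109
10 14821 85275 2126834
11 14249 85847 2040987
12 13674 86422 1954565
13 13095 87001 1867564
14 12512 87584 1779980
15 11925 88171 1691809
16 11335 88761 1603048
17 10740 89356 1513692
18 10141 89955 1423737
19 9539 90557 1333180
20 8932 91164 1242016
21 8321 91775 1150241
22 7706 92390 1057851
23 7087 93009 964842
24 6464 93632 871210
25 5837 94259 776951
26 5205 94891 682060
27 4569 95527 586533
28 3929 96167 490366
29 3285 96811 393555
30 2636 97460 296095
31 1983 98113 197982
32 1326 98770 99212
33 664 99212 0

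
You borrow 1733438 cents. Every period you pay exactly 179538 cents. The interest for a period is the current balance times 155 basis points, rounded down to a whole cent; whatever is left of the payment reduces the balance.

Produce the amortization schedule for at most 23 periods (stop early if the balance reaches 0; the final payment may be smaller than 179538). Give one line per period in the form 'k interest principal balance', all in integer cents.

1 26868 152670 1580768
2 24501 155037 1425731
3 22098 157440 1268291
4 19658 159880 1108411
5 17180 162358 946053
6 14663 164875 781178
7 12108 167430 613748
8 9513 170025 443723
9 6877 172661 271062
10 4201 175337 95725
11 1483 95725 0

1. interest=⌊1733438·155/10000⌋=26868; principal=179538-26868=152670; balance=1733438-152670=1580768
2. interest=⌊1580768·155/10000⌋=24501; principal=179538-24501=155037; balance=1580768-155037=1425731
3. interest=⌊1425731·155/10000⌋=22098; principal=179538-22098=157440; balance=1425731-157440=1268291
4. interest=⌊1268291·155/10000⌋=19658; principal=179538-19658=159880; balance=1268291-159880=1108411
5. interest=⌊1108411·155/10000⌋=17180; principal=179538-17180=162358; balance=1108411-162358=946053
6. interest=⌊946053·155/10000⌋=14663; principal=179538-14663=164875; balance=946053-164875=781178
7. interest=⌊781178·155/10000⌋=12108; principal=179538-12108=167430; balance=781178-167430=613748
8. interest=⌊613748·155/10000⌋=9513; principal=179538-9513=170025; balance=613748-170025=443723
9. interest=⌊443723·155/10000⌋=6877; principal=179538-6877=172661; balance=443723-172661=271062
10. interest=⌊271062·155/10000⌋=4201; principal=179538-4201=175337; balance=271062-175337=95725
11. interest=⌊95725·155/10000⌋=1483; principal=min(179538-1483,95725)=95725; balance=95725-95725=0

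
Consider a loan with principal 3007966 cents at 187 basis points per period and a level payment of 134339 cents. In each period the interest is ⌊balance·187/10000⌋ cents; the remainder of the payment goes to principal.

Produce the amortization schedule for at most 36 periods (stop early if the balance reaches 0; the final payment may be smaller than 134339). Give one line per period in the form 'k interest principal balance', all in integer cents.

1 56248 78091 2929875
2 54788 79551 2850324
3 53301 81038 2769286
4 51785 82554 2686732
5 50241 84098 2602634
6 48669 85670 2516964
7 47067 87272 2429692
8 45435 88904 2340788
9 43772 90567 2250221
10 42079 92260 2157961
11 40353 93986 2063975
12 38596 95743 1968232
13 36805 97534 1870698
14 34982 99357 1771341
15 33124 101215 1670126
16 31231 103108 1567018
17 29303 105036 1461982
18 27339 107000 1354982
19 25338 109001 1245981
20 23299 111040 1134941
21 21223 113116 1021825
22 19108 115231 906594
23 16953 117386 789208
24 14758 119581 669627
25 12522 121817 547810
26 10244 124095 423715
27 7923 126416 297299
28 5559 128780 168519
29 3151 131188 37331
30 698 37331 0

1. interest=⌊3007966·187/10000⌋=56248; principal=134339-56248=78091; balance=3007966-78091=2929875
2. interest=⌊2929875·187/10000⌋=54788; principal=134339-54788=79551; balance=2929875-79551=2850324
3. interest=⌊2850324·187/10000⌋=53301; principal=134339-53301=81038; balance=2850324-81038=2769286
4. interest=⌊2769286·187/10000⌋=51785; principal=134339-51785=82554; balance=2769286-82554=2686732
5. interest=⌊2686732·187/10000⌋=50241; principal=134339-50241=84098; balance=2686732-84098=2602634
6. interest=⌊2602634·187/10000⌋=48669; principal=134339-48669=85670; balance=2602634-85670=2516964
7. interest=⌊2516964·187/10000⌋=47067; principal=134339-47067=87272; balance=2516964-87272=2429692
8. interest=⌊2429692·187/10000⌋=45435; principal=134339-45435=88904; balance=2429692-88904=2340788
9. interest=⌊2340788·187/10000⌋=43772; principal=134339-43772=90567; balance=2340788-90567=2250221
10. interest=⌊2250221·187/10000⌋=42079; principal=134339-42079=92260; balance=2250221-92260=2157961
11. interest=⌊2157961·187/10000⌋=40353; principal=134339-40353=93986; balance=2157961-93986=2063975
12. interest=⌊2063975·187/10000⌋=38596; principal=134339-38596=95743; balance=2063975-95743=1968232
13. interest=⌊1968232·187/10000⌋=36805; principal=134339-36805=97534; balance=1968232-97534=1870698
14. interest=⌊1870698·187/10000⌋=34982; principal=134339-34982=99357; balance=1870698-99357=1771341
15. interest=⌊1771341·187/10000⌋=33124; principal=134339-33124=101215; balance=1771341-101215=1670126
16. interest=⌊1670126·187/10000⌋=31231; principal=134339-31231=103108; balance=1670126-103108=1567018
17. interest=⌊1567018·187/10000⌋=29303; principal=134339-29303=105036; balance=1567018-105036=1461982
18. interest=⌊1461982·187/10000⌋=27339; principal=134339-27339=107000; balance=1461982-107000=1354982
19. interest=⌊1354982·187/10000⌋=25338; principal=134339-25338=109001; balance=1354982-109001=1245981
20. interest=⌊1245981·187/10000⌋=23299; principal=134339-23299=111040; balance=1245981-111040=1134941
21. interest=⌊1134941·187/10000⌋=21223; principal=134339-21223=113116; balance=1134941-113116=1021825
22. interest=⌊1021825·187/10000⌋=19108; principal=134339-19108=115231; balance=1021825-115231=906594
23. interest=⌊906594·187/10000⌋=16953; principal=134339-16953=117386; balance=906594-117386=789208
24. interest=⌊789208·187/10000⌋=14758; principal=134339-14758=119581; balance=789208-119581=669627
25. interest=⌊669627·187/10000⌋=12522; principal=134339-12522=121817; balance=669627-121817=547810
26. interest=⌊547810·187/10000⌋=10244; principal=134339-10244=124095; balance=547810-124095=423715
27. interest=⌊423715·187/10000⌋=7923; principal=134339-7923=126416; balance=423715-126416=297299
28. interest=⌊297299·187/10000⌋=5559; principal=134339-5559=128780; balance=297299-128780=168519
29. interest=⌊168519·187/10000⌋=3151; principal=134339-3151=131188; balance=168519-131188=37331
30. interest=⌊37331·187/10000⌋=698; principal=min(134339-698,37331)=37331; balance=37331-37331=0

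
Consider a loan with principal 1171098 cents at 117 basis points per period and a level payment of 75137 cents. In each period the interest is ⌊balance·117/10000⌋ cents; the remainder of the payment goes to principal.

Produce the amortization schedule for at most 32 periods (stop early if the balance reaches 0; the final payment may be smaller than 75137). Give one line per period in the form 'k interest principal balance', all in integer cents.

1 13701 61436 1109662
2 12983 62154 1047508
3 12255 62882 984626
4 11520 63617 921009
5 10775 64362 856647
6 10022 65115 791532
7 9260 65877 725655
8 8490 66647 659008
9 7710 67427 591581
10 6921 68216 523365
11 6123 69014 454351
12 5315 69822 384529
13 4498 70639 313890
14 3672 71465 242425
15 2836 72301 170124
16 1990 73147 96977
17 1134 74003 22974
18 268 22974 0

1. interest=⌊1171098·117/10000⌋=13701; principal=75137-13701=61436; balance=1171098-61436=1109662
2. interest=⌊1109662·117/10000⌋=12983; principal=75137-12983=62154; balance=1109662-62154=1047508
3. interest=⌊1047508·117/10000⌋=12255; principal=75137-12255=62882; balance=1047508-62882=984626
4. interest=⌊984626·117/10000⌋=11520; principal=75137-11520=63617; balance=984626-63617=921009
5. interest=⌊921009·117/10000⌋=10775; principal=75137-10775=64362; balance=921009-64362=856647
6. interest=⌊856647·117/10000⌋=10022; principal=75137-10022=65115; balance=856647-65115=791532
7. interest=⌊791532·117/10000⌋=9260; principal=75137-9260=65877; balance=791532-65877=725655
8. interest=⌊725655·117/10000⌋=8490; principal=75137-8490=66647; balance=725655-66647=659008
9. interest=⌊659008·117/10000⌋=7710; principal=75137-7710=67427; balance=659008-67427=591581
10. interest=⌊591581·117/10000⌋=6921; principal=75137-6921=68216; balance=591581-68216=523365
11. interest=⌊523365·117/10000⌋=6123; principal=75137-6123=69014; balance=523365-69014=454351
12. interest=⌊454351·117/10000⌋=5315; principal=75137-5315=69822; balance=454351-69822=384529
13. interest=⌊384529·117/10000⌋=4498; principal=75137-4498=70639; balance=384529-70639=313890
14. interest=⌊313890·117/10000⌋=3672; principal=75137-3672=71465; balance=313890-71465=242425
15. interest=⌊242425·117/10000⌋=2836; principal=75137-2836=72301; balance=242425-72301=170124
16. interest=⌊170124·117/10000⌋=1990; principal=75137-1990=73147; balance=170124-73147=96977
17. interest=⌊96977·117/10000⌋=1134; principal=75137-1134=74003; balance=96977-74003=22974
18. interest=⌊22974·117/10000⌋=268; principal=min(75137-268,22974)=22974; balance=22974-22974=0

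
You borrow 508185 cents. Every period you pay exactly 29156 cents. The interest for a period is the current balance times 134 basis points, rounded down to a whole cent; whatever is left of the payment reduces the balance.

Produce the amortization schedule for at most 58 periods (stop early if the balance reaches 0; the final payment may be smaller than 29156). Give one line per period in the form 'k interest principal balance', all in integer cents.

1. interest=⌊508185·134/10000⌋=6809; principal=29156-6809=22347; balance=508185-22347=485838
2. interest=⌊485838·134/10000⌋=6510; principal=29156-6510=22646; balance=485838-22646=463192
3. interest=⌊463192·134/10000⌋=6206; principal=29156-6206=22950; balance=463192-22950=440242
4. interest=⌊440242·134/10000⌋=5899; principal=29156-5899=23257; balance=440242-23257=416985
5. interest=⌊416985·134/10000⌋=5587; principal=29156-5587=23569; balance=416985-23569=393416
6. interest=⌊393416·134/10000⌋=5271; principal=29156-5271=23885; balance=393416-23885=369531
7. interest=⌊369531·134/10000⌋=4951; principal=29156-4951=24205; balance=369531-24205=345326
8. interest=⌊345326·134/10000⌋=4627; principal=29156-4627=24529; balance=345326-24529=320797
9. interest=⌊320797·134/10000⌋=4298; principal=29156-4298=24858; balance=320797-24858=295939
10. interest=⌊295939·134/10000⌋=3965; principal=29156-3965=25191; balance=295939-25191=270748
11. interest=⌊270748·134/10000⌋=3628; principal=29156-3628=25528; balance=270748-25528=245220
12. interest=⌊245220·134/10000⌋=3285; principal=29156-3285=25871; balance=245220-25871=219349
13. interest=⌊219349·134/10000⌋=2939; principal=29156-2939=26217; balance=219349-26217=193132
14. interest=⌊193132·134/10000⌋=2587; principal=29156-2587=26569; balance=193132-26569=166563
15. interest=⌊166563·134/10000⌋=2231; principal=29156-2231=26925; balance=166563-26925=139638
16. interest=⌊139638·134/10000⌋=1871; principal=29156-1871=27285; balance=139638-27285=112353
17. interest=⌊112353·134/10000⌋=1505; principal=29156-1505=27651; balance=112353-27651=84702
18. interest=⌊84702·134/10000⌋=1135; principal=29156-1135=28021; balance=84702-28021=56681
19. interest=⌊56681·134/10000⌋=759; principal=29156-759=28397; balance=56681-28397=28284
20. interest=⌊28284·134/10000⌋=379; principal=min(29156-379,28284)=28284; balance=28284-28284=0

1 6809 22347 485838
2 6510 22646 463192
3 6206 22950 440242
4 5899 23257 416985
5 5587 23569 393416
6 5271 23885 369531
7 4951 24205 345326
8 4627 24529 320797
9 4298 24858 295939
10 3965 25191 270748
11 3628 25528 245220
12 3285 25871 219349
13 2939 26217 193132
14 2587 26569 166563
15 2231 26925 139638
16 1871 27285 112353
17 1505 27651 84702
18 1135 28021 56681
19 759 28397 28284
20 379 28284 0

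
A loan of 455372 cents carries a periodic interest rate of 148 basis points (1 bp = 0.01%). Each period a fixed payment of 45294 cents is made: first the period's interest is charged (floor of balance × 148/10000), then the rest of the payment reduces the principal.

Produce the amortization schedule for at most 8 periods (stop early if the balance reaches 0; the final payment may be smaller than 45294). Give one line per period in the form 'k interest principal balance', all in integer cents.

1 6739 38555 416817
2 6168 39126 377691
3 5589 39705 337986
4 5002 40292 297694
5 4405 40889 256805
6 3800 41494 215311
7 3186 42108 173203
8 2563 42731 130472

1. interest=⌊455372·148/10000⌋=6739; principal=45294-6739=38555; balance=455372-38555=416817
2. interest=⌊416817·148/10000⌋=6168; principal=45294-6168=39126; balance=416817-39126=377691
3. interest=⌊377691·148/10000⌋=5589; principal=45294-5589=39705; balance=377691-39705=337986
4. interest=⌊337986·148/10000⌋=5002; principal=45294-5002=40292; balance=337986-40292=297694
5. interest=⌊297694·148/10000⌋=4405; principal=45294-4405=40889; balance=297694-40889=256805
6. interest=⌊256805·148/10000⌋=3800; principal=45294-3800=41494; balance=256805-41494=215311
7. interest=⌊215311·148/10000⌋=3186; principal=45294-3186=42108; balance=215311-42108=173203
8. interest=⌊173203·148/10000⌋=2563; principal=45294-2563=42731; balance=173203-42731=130472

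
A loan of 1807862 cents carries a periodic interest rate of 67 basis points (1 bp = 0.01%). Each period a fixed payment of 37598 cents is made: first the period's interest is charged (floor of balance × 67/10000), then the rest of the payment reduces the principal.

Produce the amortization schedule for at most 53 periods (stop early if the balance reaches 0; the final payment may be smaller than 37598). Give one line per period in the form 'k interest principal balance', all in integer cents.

1 12112 25486 1782376
2 11941 25657 1756719
3 11770 25828 1730891
4 11596 26002 1704889
5 11422 26176 1678713
6 11247 26351 1652362
7 11070 26528 1625834
8 10893 26705 1599129
9 10714 26884 1572245
10 10534 27064 1545181
11 10352 27246 1517935
12 10170 27428 1490507
13 9986 27612 1462895
14 9801 27797 1435098
15 9615 27983 1407115
16 9427 28171 1378944
17 9238 28360 1350584
18 9048 28550 1322034
19 8857 28741 1293293
20 8665 28933 1264360
21 8471 29127 1235233
22 8276 29322 1205911
23 8079 29519 1176392
24 7881 29717 1146675
25 7682 29916 1116759
26 7482 30116 1086643
27 7280 30318 1056325
28 7077 30521 1025804
29 6872 30726 995078
30 6667 30931 964147
31 6459 31139 933008
32 6251 31347 901661
33 6041 31557 870104
34 5829 31769 838335
35 5616 31982 806353
36 5402 32196 774157
37 5186 32412 741745
38 4969 32629 709116
39 4751 32847 676269
40 4531 33067 643202
41 4309 33289 609913
42 4086 33512 576401
43 3861 33737 542664
44 3635 33963 508701
45 3408 34190 474511
46 3179 34419 440092
47 2948 34650 405442
48 2716 34882 370560
49 2482 35116 335444
50 2247 35351 300093
51 2010 35588 264505
52 1772 35826 228679
53 1532 36066 192613

1. interest=⌊1807862·67/10000⌋=12112; principal=37598-12112=25486; balance=1807862-25486=1782376
2. interest=⌊1782376·67/10000⌋=11941; principal=37598-11941=25657; balance=1782376-25657=1756719
3. interest=⌊1756719·67/10000⌋=11770; principal=37598-11770=25828; balance=1756719-25828=1730891
4. interest=⌊1730891·67/10000⌋=11596; principal=37598-11596=26002; balance=1730891-26002=1704889
5. interest=⌊1704889·67/10000⌋=11422; principal=37598-11422=26176; balance=1704889-26176=1678713
6. interest=⌊1678713·67/10000⌋=11247; principal=37598-11247=26351; balance=1678713-26351=1652362
7. interest=⌊1652362·67/10000⌋=11070; principal=37598-11070=26528; balance=1652362-26528=1625834
8. interest=⌊1625834·67/10000⌋=10893; principal=37598-10893=26705; balance=1625834-26705=1599129
9. interest=⌊1599129·67/10000⌋=10714; principal=37598-10714=26884; balance=1599129-26884=1572245
10. interest=⌊1572245·67/10000⌋=10534; principal=37598-10534=27064; balance=1572245-27064=1545181
11. interest=⌊1545181·67/10000⌋=10352; principal=37598-10352=27246; balance=1545181-27246=1517935
12. interest=⌊1517935·67/10000⌋=10170; principal=37598-10170=27428; balance=1517935-27428=1490507
13. interest=⌊1490507·67/10000⌋=9986; principal=37598-9986=27612; balance=1490507-27612=1462895
14. interest=⌊1462895·67/10000⌋=9801; principal=37598-9801=27797; balance=1462895-27797=1435098
15. interest=⌊1435098·67/10000⌋=9615; principal=37598-9615=27983; balance=1435098-27983=1407115
16. interest=⌊1407115·67/10000⌋=9427; principal=37598-9427=28171; balance=1407115-28171=1378944
17. interest=⌊1378944·67/10000⌋=9238; principal=37598-9238=28360; balance=1378944-28360=1350584
18. interest=⌊1350584·67/10000⌋=9048; principal=37598-9048=28550; balance=1350584-28550=1322034
19. interest=⌊1322034·67/10000⌋=8857; principal=37598-8857=28741; balance=1322034-28741=1293293
20. interest=⌊1293293·67/10000⌋=8665; principal=37598-8665=28933; balance=1293293-28933=1264360
21. interest=⌊1264360·67/10000⌋=8471; principal=37598-8471=29127; balance=1264360-29127=1235233
22. interest=⌊1235233·67/10000⌋=8276; principal=37598-8276=29322; balance=1235233-29322=1205911
23. interest=⌊1205911·67/10000⌋=8079; principal=37598-8079=29519; balance=1205911-29519=1176392
24. interest=⌊1176392·67/10000⌋=7881; principal=37598-7881=29717; balance=1176392-29717=1146675
25. interest=⌊1146675·67/10000⌋=7682; principal=37598-7682=29916; balance=1146675-29916=1116759
26. interest=⌊1116759·67/10000⌋=7482; principal=37598-7482=30116; balance=1116759-30116=1086643
27. interest=⌊1086643·67/10000⌋=7280; principal=37598-7280=30318; balance=1086643-30318=1056325
28. interest=⌊1056325·67/10000⌋=7077; principal=37598-7077=30521; balance=1056325-30521=1025804
29. interest=⌊1025804·67/10000⌋=6872; principal=37598-6872=30726; balance=1025804-30726=995078
30. interest=⌊995078·67/10000⌋=6667; principal=37598-6667=30931; balance=995078-30931=964147
31. interest=⌊964147·67/10000⌋=6459; principal=37598-6459=31139; balance=964147-31139=933008
32. interest=⌊933008·67/10000⌋=6251; principal=37598-6251=31347; balance=933008-31347=901661
33. interest=⌊901661·67/10000⌋=6041; principal=37598-6041=31557; balance=901661-31557=870104
34. interest=⌊870104·67/10000⌋=5829; principal=37598-5829=31769; balance=870104-31769=838335
35. interest=⌊838335·67/10000⌋=5616; principal=37598-5616=31982; balance=838335-31982=806353
36. interest=⌊806353·67/10000⌋=5402; principal=37598-5402=32196; balance=806353-32196=774157
37. interest=⌊774157·67/10000⌋=5186; principal=37598-5186=32412; balance=774157-32412=741745
38. interest=⌊741745·67/10000⌋=4969; principal=37598-4969=32629; balance=741745-32629=709116
39. interest=⌊709116·67/10000⌋=4751; principal=37598-4751=32847; balance=709116-32847=676269
40. interest=⌊676269·67/10000⌋=4531; principal=37598-4531=33067; balance=676269-33067=643202
41. interest=⌊643202·67/10000⌋=4309; principal=37598-4309=33289; balance=643202-33289=609913
42. interest=⌊609913·67/10000⌋=4086; principal=37598-4086=33512; balance=609913-33512=576401
43. interest=⌊576401·67/10000⌋=3861; principal=37598-3861=33737; balance=576401-33737=542664
44. interest=⌊542664·67/10000⌋=3635; principal=37598-3635=33963; balance=542664-33963=508701
45. interest=⌊508701·67/10000⌋=3408; principal=37598-3408=34190; balance=508701-34190=474511
46. interest=⌊474511·67/10000⌋=3179; principal=37598-3179=34419; balance=474511-34419=440092
47. interest=⌊440092·67/10000⌋=2948; principal=37598-2948=34650; balance=440092-34650=405442
48. interest=⌊405442·67/10000⌋=2716; principal=37598-2716=34882; balance=405442-34882=370560
49. interest=⌊370560·67/10000⌋=2482; principal=37598-2482=35116; balance=370560-35116=335444
50. interest=⌊335444·67/10000⌋=2247; principal=37598-2247=35351; balance=335444-35351=300093
51. interest=⌊300093·67/10000⌋=2010; principal=37598-2010=35588; balance=300093-35588=264505
52. interest=⌊264505·67/10000⌋=1772; principal=37598-1772=35826; balance=264505-35826=228679
53. interest=⌊228679·67/10000⌋=1532; principal=37598-1532=36066; balance=228679-36066=192613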